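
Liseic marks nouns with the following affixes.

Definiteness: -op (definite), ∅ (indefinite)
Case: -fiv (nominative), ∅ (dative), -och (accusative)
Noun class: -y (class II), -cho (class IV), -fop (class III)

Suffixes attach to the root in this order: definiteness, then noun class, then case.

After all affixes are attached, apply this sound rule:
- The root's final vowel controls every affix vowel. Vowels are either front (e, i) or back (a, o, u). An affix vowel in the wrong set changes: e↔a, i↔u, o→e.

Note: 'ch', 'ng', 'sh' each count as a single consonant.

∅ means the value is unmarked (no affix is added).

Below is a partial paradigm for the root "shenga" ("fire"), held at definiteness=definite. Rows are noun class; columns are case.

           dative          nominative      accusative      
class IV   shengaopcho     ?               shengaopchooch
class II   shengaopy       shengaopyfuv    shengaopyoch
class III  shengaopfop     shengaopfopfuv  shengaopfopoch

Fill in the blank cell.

Attach definiteness definite -op → shengaop.
Attach noun class class IV -cho → shengaopcho.
Attach case nominative -fiv → shengaopchofiv.
Apply vowel harmony: shengaopchofiv → shengaopchofuv.

shengaopchofuv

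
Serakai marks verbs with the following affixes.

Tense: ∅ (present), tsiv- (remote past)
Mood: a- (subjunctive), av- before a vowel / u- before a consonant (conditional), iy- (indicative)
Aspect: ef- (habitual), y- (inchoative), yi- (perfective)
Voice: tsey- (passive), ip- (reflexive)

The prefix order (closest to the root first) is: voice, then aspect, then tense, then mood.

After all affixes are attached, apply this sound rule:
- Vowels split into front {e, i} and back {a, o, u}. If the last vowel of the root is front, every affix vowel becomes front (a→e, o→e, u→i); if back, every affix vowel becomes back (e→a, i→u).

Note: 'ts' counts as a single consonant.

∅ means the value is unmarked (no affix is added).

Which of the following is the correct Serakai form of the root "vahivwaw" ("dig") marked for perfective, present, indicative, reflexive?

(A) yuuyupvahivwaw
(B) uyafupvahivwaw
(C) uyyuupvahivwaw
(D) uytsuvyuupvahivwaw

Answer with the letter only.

Attach voice reflexive ip- → ipvahivwaw.
Attach aspect perfective yi- → yiipvahivwaw.
tense = present: zero marking, form stays yiipvahivwaw.
Attach mood indicative iy- → iyyiipvahivwaw.
Apply vowel harmony: iyyiipvahivwaw → uyyuupvahivwaw.
So the correct form is uyyuupvahivwaw, option (C).
(B) uyafupvahivwaw is wrong: it uses habitual instead of perfective for aspect.
(D) uytsuvyuupvahivwaw is wrong: it uses remote past instead of present for tense.
(A) yuuyupvahivwaw is wrong: it has the affixes in the wrong order.

C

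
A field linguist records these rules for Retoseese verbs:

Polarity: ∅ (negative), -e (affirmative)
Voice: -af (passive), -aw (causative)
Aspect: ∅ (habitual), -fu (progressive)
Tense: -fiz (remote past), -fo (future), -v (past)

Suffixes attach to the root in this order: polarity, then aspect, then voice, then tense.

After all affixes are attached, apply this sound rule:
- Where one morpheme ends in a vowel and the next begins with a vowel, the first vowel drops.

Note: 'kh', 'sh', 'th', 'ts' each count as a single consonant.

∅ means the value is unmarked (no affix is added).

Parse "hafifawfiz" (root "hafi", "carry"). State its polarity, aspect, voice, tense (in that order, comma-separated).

Segment: hafi-fu-aw-fiz.
polarity: ∅ → negative.
aspect: -fu → progressive.
voice: -aw → causative.
tense: -fiz → remote past.

negative, progressive, causative, remote past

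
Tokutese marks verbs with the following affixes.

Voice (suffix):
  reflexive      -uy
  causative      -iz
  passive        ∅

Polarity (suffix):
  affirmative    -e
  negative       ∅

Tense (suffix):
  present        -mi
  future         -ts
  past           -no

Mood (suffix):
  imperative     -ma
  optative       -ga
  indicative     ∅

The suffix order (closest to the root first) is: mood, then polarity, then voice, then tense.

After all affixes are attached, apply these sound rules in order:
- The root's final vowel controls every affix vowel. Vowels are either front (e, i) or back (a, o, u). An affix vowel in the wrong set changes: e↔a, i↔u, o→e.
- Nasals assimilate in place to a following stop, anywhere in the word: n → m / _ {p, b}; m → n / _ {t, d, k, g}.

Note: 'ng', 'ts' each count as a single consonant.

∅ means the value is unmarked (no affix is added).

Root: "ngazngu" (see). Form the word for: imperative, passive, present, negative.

Attach mood imperative -ma → ngaznguma.
polarity = negative: zero marking, form stays ngaznguma.
voice = passive: zero marking, form stays ngaznguma.
Attach tense present -mi → ngazngumami.
Apply vowel harmony: ngazngumami → ngazngumamu.
Nasal assimilation: no change.

ngazngumamu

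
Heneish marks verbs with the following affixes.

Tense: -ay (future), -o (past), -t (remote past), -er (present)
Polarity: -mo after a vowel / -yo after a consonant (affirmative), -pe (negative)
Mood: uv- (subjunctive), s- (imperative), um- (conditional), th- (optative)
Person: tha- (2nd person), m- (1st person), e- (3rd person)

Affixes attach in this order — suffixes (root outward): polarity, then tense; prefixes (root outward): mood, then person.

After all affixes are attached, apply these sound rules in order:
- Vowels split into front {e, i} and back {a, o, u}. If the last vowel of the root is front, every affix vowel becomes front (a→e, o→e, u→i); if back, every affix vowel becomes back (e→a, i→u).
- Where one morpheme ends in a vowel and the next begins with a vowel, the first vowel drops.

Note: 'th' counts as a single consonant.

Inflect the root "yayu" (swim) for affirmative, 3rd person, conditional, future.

Attach polarity affirmative -mo (after vowel 'u') → yayumo.
Attach mood conditional um- → umyayumo.
Attach person 3rd person e- → eumyayumo.
Attach tense future -ay → eumyayumoay.
Apply vowel harmony: eumyayumoay → aumyayumoay.
Apply vowel deletion: aumyayumoay → umyayumay.

umyayumay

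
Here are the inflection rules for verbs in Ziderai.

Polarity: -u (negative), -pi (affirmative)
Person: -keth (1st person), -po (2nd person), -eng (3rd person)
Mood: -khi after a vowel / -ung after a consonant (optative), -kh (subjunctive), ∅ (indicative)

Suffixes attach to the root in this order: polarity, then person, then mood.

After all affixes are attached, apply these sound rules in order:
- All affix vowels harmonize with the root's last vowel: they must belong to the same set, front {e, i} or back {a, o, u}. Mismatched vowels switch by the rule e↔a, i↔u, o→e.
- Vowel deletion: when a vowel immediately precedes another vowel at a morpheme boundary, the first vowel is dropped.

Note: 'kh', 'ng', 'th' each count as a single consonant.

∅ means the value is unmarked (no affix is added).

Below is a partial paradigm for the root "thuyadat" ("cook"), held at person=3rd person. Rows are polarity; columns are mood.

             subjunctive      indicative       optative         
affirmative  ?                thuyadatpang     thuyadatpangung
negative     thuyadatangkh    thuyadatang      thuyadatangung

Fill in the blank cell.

Attach polarity affirmative -pi → thuyadatpi.
Attach person 3rd person -eng → thuyadatpieng.
Attach mood subjunctive -kh → thuyadatpiengkh.
Apply vowel harmony: thuyadatpiengkh → thuyadatpuangkh.
Apply vowel deletion: thuyadatpuangkh → thuyadatpangkh.

thuyadatpangkh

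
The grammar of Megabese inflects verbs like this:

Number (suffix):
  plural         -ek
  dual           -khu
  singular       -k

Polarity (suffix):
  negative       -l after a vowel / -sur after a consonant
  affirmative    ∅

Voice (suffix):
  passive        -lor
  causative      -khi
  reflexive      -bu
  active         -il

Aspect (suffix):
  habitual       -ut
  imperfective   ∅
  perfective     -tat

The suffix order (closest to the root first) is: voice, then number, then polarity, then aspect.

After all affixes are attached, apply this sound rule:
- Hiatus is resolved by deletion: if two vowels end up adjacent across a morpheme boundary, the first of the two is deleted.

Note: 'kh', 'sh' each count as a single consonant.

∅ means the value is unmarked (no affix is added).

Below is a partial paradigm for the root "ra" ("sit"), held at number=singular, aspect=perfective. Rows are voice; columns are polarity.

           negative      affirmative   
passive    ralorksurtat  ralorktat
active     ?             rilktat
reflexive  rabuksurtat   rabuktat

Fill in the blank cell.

Attach voice active -il → rail.
Attach number singular -k → railk.
Attach polarity negative -sur (after consonant 'k') → railksur.
Attach aspect perfective -tat → railksurtat.
Apply vowel deletion: railksurtat → rilksurtat.

rilksurtat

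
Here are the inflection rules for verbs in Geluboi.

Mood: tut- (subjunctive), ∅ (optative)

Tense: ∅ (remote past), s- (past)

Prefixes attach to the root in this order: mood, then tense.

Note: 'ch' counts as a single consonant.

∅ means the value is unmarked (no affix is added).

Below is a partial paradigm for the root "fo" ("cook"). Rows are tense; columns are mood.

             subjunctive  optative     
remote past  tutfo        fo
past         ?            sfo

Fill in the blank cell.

Attach mood subjunctive tut- → tutfo.
Attach tense past s- → stutfo.

stutfo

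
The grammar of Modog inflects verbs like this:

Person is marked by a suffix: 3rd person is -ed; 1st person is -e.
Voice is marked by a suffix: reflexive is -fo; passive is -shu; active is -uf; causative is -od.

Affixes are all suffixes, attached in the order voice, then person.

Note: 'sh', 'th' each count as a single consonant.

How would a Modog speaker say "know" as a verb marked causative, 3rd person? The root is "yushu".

yushuoded

Attach voice causative -od → yushuod.
Attach person 3rd person -ed → yushuoded.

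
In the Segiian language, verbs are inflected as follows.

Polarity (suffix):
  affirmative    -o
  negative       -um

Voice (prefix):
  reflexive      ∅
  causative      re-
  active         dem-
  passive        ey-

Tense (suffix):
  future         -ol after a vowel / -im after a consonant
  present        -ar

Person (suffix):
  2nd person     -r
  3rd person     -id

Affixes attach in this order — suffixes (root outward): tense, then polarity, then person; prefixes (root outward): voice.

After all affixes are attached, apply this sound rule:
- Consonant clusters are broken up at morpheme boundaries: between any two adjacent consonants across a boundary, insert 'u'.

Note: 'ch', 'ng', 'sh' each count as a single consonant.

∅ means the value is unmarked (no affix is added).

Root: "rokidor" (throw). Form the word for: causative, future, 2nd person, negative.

Attach tense future -im (after consonant 'r') → rokidorim.
Attach polarity negative -um → rokidorimum.
Attach person 2nd person -r → rokidorimumr.
Attach voice causative re- → rerokidorimumr.
Apply epenthesis: rerokidorimumr → rerokidorimumur.

rerokidorimumur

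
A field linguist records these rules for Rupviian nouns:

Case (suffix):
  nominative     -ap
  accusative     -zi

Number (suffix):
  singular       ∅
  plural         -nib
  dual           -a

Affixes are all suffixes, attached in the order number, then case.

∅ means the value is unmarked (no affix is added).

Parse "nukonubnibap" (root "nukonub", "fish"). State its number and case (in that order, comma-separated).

plural, nominative

Segment: nukonub-nib-ap.
number: -nib → plural.
case: -ap → nominative.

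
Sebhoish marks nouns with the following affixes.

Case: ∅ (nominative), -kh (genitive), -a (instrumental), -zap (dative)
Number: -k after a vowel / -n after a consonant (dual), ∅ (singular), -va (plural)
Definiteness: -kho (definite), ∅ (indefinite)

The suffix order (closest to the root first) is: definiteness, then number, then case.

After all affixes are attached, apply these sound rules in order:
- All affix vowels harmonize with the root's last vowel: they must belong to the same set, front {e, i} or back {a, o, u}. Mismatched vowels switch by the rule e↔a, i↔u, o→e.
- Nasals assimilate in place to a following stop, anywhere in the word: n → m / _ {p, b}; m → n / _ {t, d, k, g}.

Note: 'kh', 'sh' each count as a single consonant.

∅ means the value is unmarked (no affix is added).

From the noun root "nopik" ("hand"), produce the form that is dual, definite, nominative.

Attach definiteness definite -kho → nopikkho.
Attach number dual -k (after vowel 'o') → nopikkhok.
case = nominative: zero marking, form stays nopikkhok.
Apply vowel harmony: nopikkhok → nopikkhek.
Nasal assimilation: no change.

nopikkhek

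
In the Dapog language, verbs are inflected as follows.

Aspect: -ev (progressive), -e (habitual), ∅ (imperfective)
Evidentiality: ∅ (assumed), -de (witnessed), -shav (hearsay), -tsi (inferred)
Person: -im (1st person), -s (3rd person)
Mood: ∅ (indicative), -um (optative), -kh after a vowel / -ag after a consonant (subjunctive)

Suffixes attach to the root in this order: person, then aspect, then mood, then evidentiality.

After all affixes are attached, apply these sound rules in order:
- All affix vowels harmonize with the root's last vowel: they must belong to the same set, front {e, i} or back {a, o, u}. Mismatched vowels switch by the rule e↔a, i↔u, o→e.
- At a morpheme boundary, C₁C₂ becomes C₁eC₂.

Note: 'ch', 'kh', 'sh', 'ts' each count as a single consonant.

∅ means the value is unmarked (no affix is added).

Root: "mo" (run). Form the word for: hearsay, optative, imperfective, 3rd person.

mosumeshav

Attach person 3rd person -s → mos.
aspect = imperfective: zero marking, form stays mos.
Attach mood optative -um → mosum.
Attach evidentiality hearsay -shav → mosumshav.
Vowel harmony: no change.
Apply epenthesis: mosumshav → mosumeshav.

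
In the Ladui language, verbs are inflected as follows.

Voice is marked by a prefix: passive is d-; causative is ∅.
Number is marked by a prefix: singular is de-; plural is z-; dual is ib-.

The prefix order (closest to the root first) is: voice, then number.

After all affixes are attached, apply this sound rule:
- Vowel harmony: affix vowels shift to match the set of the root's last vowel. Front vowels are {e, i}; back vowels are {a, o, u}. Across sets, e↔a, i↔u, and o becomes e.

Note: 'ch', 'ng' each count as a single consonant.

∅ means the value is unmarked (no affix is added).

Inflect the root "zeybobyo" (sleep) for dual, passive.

Attach voice passive d- → dzeybobyo.
Attach number dual ib- → ibdzeybobyo.
Apply vowel harmony: ibdzeybobyo → ubdzeybobyo.

ubdzeybobyo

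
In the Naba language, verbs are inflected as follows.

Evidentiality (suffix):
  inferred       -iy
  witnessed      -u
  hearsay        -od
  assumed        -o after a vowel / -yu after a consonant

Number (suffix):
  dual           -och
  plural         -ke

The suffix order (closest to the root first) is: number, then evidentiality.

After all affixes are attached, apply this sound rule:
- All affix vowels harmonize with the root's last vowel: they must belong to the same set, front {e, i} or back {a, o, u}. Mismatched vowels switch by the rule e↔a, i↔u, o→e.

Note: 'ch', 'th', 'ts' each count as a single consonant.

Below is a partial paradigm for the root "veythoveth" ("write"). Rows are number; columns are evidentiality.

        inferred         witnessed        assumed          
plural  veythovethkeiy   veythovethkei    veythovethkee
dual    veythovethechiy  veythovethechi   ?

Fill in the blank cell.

veythovethechyi

Attach number dual -och → veythovethoch.
Attach evidentiality assumed -yu (after consonant 'ch') → veythovethochyu.
Apply vowel harmony: veythovethochyu → veythovethechyi.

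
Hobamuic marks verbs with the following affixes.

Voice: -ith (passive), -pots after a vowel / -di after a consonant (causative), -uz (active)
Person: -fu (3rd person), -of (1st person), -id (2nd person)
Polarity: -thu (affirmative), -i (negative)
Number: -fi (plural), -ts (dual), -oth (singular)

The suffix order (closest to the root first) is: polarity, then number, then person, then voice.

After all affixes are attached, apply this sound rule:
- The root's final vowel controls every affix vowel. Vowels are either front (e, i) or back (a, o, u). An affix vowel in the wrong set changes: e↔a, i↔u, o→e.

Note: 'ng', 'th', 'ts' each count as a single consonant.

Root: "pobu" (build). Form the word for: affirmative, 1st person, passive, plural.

Attach polarity affirmative -thu → pobuthu.
Attach number plural -fi → pobuthufi.
Attach person 1st person -of → pobuthufiof.
Attach voice passive -ith → pobuthufiofith.
Apply vowel harmony: pobuthufiofith → pobuthufuofuth.

pobuthufuofuth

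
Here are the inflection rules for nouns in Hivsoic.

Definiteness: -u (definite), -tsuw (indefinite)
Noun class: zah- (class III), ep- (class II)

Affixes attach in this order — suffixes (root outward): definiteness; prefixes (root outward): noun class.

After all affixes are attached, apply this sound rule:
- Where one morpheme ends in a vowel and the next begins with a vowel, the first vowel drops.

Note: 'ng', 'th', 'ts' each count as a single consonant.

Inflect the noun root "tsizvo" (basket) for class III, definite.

Attach definiteness definite -u → tsizvou.
Attach noun class class III zah- → zahtsizvou.
Apply vowel deletion: zahtsizvou → zahtsizvu.

zahtsizvu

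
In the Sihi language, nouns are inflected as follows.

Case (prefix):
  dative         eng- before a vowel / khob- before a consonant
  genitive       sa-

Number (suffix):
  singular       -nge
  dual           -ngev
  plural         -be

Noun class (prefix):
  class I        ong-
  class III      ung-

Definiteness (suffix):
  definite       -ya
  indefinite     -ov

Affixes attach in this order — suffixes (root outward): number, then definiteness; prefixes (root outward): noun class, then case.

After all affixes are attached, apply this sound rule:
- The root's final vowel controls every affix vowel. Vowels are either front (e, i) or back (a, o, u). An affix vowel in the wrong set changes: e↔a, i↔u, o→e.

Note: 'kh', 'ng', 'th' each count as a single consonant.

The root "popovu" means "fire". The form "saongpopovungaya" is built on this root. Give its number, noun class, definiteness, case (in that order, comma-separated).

Segment: sa-ong-popovu-nge-ya.
number: -nge → singular.
noun class: ong- → class I.
definiteness: -ya → definite.
case: sa- → genitive.

singular, class I, definite, genitive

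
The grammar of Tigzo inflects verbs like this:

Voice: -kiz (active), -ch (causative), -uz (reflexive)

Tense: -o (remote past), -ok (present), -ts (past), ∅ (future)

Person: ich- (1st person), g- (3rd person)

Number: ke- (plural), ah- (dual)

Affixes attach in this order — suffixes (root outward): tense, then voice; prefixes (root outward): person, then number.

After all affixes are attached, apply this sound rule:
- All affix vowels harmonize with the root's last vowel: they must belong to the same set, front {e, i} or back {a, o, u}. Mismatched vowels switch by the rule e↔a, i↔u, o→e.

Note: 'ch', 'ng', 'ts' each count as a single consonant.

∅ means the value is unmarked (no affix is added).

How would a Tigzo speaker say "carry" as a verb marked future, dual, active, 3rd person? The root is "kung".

ahgkungkuz

Attach person 3rd person g- → gkung.
Attach number dual ah- → ahgkung.
tense = future: zero marking, form stays ahgkung.
Attach voice active -kiz → ahgkungkiz.
Apply vowel harmony: ahgkungkiz → ahgkungkuz.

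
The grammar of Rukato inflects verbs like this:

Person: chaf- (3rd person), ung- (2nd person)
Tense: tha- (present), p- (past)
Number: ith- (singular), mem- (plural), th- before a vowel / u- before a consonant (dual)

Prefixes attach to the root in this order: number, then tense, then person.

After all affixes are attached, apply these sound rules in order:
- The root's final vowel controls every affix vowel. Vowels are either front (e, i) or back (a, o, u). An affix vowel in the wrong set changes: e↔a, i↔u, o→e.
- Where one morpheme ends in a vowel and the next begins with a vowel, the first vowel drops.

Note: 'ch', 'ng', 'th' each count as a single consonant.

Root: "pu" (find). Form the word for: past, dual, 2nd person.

ungpupu

Attach number dual u- (before consonant 'p') → upu.
Attach tense past p- → pupu.
Attach person 2nd person ung- → ungpupu.
Vowel harmony: no change.
Vowel deletion: no change.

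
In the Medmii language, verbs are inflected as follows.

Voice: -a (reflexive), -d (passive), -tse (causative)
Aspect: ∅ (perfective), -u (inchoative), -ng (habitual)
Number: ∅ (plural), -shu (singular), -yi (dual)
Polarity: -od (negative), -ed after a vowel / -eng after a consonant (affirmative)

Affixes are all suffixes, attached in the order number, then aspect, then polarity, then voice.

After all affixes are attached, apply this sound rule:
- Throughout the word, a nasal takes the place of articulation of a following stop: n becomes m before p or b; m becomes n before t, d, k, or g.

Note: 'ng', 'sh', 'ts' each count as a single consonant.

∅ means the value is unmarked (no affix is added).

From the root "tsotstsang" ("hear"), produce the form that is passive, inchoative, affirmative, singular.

tsotstsangshuuedd

Attach number singular -shu → tsotstsangshu.
Attach aspect inchoative -u → tsotstsangshuu.
Attach polarity affirmative -ed (after vowel 'u') → tsotstsangshuued.
Attach voice passive -d → tsotstsangshuuedd.
Nasal assimilation: no change.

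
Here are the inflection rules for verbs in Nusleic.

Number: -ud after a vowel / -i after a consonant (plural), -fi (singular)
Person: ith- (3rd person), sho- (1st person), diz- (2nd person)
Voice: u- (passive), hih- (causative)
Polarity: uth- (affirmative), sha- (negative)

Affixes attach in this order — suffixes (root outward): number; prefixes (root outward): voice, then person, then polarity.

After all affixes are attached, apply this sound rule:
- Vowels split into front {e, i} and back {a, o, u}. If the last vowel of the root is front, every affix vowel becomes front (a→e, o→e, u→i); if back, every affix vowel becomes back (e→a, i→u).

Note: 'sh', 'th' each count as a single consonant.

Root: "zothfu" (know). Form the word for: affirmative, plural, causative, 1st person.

Attach voice causative hih- → hihzothfu.
Attach person 1st person sho- → shohihzothfu.
Attach number plural -ud (after vowel 'u') → shohihzothfuud.
Attach polarity affirmative uth- → uthshohihzothfuud.
Apply vowel harmony: uthshohihzothfuud → uthshohuhzothfuud.

uthshohuhzothfuud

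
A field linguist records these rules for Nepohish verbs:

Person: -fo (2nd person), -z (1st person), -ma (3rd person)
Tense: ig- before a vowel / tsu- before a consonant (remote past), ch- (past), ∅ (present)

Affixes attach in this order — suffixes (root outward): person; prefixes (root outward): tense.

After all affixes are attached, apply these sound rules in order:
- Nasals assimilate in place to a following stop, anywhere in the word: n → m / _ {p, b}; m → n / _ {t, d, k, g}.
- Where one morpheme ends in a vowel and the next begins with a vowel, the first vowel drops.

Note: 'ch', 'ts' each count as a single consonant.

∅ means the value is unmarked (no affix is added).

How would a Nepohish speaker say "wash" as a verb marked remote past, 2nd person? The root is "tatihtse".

tsutatihtsefo

Attach person 2nd person -fo → tatihtsefo.
Attach tense remote past tsu- (before consonant 't') → tsutatihtsefo.
Nasal assimilation: no change.
Vowel deletion: no change.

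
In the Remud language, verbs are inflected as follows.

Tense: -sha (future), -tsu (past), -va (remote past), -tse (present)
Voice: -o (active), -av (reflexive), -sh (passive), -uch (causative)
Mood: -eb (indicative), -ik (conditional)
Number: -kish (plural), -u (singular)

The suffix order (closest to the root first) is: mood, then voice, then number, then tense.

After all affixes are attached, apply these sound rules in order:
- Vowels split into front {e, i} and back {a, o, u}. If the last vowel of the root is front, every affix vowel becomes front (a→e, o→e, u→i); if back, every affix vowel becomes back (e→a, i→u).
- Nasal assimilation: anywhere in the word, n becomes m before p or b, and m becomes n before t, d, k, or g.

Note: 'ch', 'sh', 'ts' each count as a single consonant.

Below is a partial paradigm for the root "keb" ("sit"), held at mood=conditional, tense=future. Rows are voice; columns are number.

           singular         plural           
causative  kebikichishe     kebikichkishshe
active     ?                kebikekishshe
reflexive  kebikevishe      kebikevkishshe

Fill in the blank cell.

Attach mood conditional -ik → kebik.
Attach voice active -o → kebiko.
Attach number singular -u → kebikou.
Attach tense future -sha → kebikousha.
Apply vowel harmony: kebikousha → kebikeishe.
Nasal assimilation: no change.

kebikeishe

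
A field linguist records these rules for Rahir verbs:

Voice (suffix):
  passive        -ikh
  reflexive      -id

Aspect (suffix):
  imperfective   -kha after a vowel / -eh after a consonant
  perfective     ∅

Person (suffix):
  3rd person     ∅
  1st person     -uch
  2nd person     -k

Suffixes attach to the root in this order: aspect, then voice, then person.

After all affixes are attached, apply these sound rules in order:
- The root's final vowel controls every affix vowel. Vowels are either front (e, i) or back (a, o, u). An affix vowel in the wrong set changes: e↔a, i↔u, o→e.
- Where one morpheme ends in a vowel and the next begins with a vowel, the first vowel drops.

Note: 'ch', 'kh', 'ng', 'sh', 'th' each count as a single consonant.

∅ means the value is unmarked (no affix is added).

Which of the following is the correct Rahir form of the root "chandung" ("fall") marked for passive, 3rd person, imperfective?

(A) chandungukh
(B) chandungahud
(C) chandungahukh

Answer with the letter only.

Attach aspect imperfective -eh (after consonant 'ng') → chandungeh.
Attach voice passive -ikh → chandungehikh.
person = 3rd person: zero marking, form stays chandungehikh.
Apply vowel harmony: chandungehikh → chandungahukh.
Vowel deletion: no change.
So the correct form is chandungahukh, option (C).
(A) chandungukh is wrong: it uses perfective instead of imperfective for aspect.
(B) chandungahud is wrong: it uses reflexive instead of passive for voice.

C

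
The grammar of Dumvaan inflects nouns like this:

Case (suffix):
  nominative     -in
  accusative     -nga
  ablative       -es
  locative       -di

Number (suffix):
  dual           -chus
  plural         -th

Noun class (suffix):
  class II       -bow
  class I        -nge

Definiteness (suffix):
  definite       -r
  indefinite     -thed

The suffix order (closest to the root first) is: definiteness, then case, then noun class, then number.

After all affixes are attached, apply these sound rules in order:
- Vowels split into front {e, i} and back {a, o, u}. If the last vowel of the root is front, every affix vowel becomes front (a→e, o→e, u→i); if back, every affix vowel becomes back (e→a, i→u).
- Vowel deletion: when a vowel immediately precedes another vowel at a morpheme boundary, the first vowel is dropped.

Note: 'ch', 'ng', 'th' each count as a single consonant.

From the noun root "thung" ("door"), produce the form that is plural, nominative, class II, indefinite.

Attach definiteness indefinite -thed → thungthed.
Attach case nominative -in → thungthedin.
Attach noun class class II -bow → thungthedinbow.
Attach number plural -th → thungthedinbowth.
Apply vowel harmony: thungthedinbowth → thungthadunbowth.
Vowel deletion: no change.

thungthadunbowth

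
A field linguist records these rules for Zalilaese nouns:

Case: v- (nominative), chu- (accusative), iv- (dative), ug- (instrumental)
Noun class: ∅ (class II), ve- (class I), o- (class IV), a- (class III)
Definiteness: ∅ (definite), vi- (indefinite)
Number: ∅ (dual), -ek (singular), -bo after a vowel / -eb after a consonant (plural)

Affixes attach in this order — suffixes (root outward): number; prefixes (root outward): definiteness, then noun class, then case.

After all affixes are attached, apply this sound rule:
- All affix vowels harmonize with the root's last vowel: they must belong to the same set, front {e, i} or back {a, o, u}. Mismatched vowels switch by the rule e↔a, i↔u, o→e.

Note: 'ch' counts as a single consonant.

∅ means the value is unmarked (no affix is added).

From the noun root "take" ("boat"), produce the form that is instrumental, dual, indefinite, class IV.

Attach definiteness indefinite vi- → vitake.
number = dual: zero marking, form stays vitake.
Attach noun class class IV o- → ovitake.
Attach case instrumental ug- → ugovitake.
Apply vowel harmony: ugovitake → igevitake.

igevitake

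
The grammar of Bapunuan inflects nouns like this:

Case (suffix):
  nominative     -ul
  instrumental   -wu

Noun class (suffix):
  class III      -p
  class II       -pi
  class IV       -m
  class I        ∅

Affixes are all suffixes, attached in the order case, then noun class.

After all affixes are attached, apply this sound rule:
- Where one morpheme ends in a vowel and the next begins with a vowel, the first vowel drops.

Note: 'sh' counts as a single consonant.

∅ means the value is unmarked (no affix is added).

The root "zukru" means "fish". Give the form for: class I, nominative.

Attach case nominative -ul → zukruul.
noun class = class I: zero marking, form stays zukruul.
Apply vowel deletion: zukruul → zukrul.

zukrul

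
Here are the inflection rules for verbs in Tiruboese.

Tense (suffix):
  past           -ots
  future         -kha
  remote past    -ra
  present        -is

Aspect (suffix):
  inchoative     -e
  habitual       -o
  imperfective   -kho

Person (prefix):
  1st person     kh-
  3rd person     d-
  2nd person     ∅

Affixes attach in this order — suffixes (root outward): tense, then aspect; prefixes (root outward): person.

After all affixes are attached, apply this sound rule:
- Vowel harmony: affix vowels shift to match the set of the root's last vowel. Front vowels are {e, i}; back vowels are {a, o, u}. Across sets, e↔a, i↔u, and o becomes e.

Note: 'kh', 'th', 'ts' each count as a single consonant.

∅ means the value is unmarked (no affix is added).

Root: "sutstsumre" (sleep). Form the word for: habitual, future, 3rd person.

Attach tense future -kha → sutstsumrekha.
Attach person 3rd person d- → dsutstsumrekha.
Attach aspect habitual -o → dsutstsumrekhao.
Apply vowel harmony: dsutstsumrekhao → dsutstsumrekhee.

dsutstsumrekhee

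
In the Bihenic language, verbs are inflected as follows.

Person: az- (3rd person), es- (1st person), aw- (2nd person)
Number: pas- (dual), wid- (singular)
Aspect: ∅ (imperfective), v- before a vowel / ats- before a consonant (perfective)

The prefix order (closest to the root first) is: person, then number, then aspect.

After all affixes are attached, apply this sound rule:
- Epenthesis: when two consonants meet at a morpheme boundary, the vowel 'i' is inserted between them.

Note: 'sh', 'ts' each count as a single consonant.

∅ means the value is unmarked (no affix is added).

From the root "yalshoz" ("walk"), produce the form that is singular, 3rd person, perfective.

Attach person 3rd person az- → azyalshoz.
Attach number singular wid- → widazyalshoz.
Attach aspect perfective ats- (before consonant 'w') → atswidazyalshoz.
Apply epenthesis: atswidazyalshoz → atsiwidaziyalshoz.

atsiwidaziyalshoz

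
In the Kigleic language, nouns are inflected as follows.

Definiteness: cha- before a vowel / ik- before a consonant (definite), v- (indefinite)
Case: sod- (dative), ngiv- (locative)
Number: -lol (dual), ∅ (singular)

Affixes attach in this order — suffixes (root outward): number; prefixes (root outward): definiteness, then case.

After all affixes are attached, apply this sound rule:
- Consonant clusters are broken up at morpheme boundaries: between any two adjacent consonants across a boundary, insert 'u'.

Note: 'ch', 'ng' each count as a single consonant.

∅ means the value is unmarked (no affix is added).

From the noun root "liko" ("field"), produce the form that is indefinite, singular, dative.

number = singular: zero marking, form stays liko.
Attach definiteness indefinite v- → vliko.
Attach case dative sod- → sodvliko.
Apply epenthesis: sodvliko → soduvuliko.

soduvuliko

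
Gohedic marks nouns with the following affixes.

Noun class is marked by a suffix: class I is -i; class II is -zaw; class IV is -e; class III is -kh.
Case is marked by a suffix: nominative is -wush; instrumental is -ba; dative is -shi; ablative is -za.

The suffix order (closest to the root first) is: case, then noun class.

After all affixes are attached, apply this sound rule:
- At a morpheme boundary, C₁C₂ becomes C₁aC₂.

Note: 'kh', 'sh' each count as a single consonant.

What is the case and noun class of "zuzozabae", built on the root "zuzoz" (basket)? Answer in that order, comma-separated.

instrumental, class IV

Segment: zuzoz-ba-e.
case: -ba → instrumental.
noun class: -e → class IV.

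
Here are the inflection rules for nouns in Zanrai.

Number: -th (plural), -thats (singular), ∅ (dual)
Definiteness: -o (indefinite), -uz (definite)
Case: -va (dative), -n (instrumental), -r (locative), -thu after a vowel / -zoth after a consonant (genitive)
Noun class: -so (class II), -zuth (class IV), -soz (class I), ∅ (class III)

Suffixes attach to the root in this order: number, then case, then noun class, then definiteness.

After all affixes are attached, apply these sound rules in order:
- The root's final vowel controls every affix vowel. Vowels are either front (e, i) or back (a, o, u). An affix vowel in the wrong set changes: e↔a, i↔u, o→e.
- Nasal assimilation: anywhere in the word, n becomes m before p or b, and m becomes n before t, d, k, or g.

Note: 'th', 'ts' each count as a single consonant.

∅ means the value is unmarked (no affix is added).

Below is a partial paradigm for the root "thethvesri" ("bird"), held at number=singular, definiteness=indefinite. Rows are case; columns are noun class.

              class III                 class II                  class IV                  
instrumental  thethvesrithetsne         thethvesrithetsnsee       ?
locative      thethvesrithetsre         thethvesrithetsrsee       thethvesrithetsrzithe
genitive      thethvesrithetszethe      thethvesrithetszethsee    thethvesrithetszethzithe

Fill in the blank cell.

thethvesrithetsnzithe

Attach number singular -thats → thethvesrithats.
Attach case instrumental -n → thethvesrithatsn.
Attach noun class class IV -zuth → thethvesrithatsnzuth.
Attach definiteness indefinite -o → thethvesrithatsnzutho.
Apply vowel harmony: thethvesrithatsnzutho → thethvesrithetsnzithe.
Nasal assimilation: no change.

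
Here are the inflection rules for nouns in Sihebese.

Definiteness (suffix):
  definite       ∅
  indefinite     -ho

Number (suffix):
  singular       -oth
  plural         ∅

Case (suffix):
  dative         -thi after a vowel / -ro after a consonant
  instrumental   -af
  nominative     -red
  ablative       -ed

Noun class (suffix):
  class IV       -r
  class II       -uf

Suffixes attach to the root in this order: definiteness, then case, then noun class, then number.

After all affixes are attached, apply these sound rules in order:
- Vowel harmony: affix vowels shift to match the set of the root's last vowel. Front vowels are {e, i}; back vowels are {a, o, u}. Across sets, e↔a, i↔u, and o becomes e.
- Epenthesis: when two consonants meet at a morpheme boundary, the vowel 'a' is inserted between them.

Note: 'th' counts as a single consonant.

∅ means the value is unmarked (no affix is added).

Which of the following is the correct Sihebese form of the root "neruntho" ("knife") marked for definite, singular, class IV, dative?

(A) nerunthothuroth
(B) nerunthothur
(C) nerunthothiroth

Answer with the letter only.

A

definiteness = definite: zero marking, form stays neruntho.
Attach case dative -thi (after vowel 'o') → nerunthothi.
Attach noun class class IV -r → nerunthothir.
Attach number singular -oth → nerunthothiroth.
Apply vowel harmony: nerunthothiroth → nerunthothuroth.
Epenthesis: no change.
So the correct form is nerunthothuroth, option (A).
(C) nerunthothiroth is wrong: it fails to apply the sound rule(s).
(B) nerunthothur is wrong: it uses plural instead of singular for number.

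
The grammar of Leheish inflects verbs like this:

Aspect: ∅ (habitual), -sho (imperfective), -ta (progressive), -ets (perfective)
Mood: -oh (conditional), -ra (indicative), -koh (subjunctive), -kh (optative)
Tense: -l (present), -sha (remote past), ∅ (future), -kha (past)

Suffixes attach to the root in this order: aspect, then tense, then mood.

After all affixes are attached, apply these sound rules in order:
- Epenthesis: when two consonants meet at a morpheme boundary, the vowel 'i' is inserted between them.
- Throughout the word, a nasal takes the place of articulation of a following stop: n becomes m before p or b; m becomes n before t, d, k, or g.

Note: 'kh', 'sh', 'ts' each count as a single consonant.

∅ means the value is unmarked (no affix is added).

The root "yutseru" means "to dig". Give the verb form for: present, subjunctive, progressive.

yutserutalikoh

Attach aspect progressive -ta → yutseruta.
Attach tense present -l → yutserutal.
Attach mood subjunctive -koh → yutserutalkoh.
Apply epenthesis: yutserutalkoh → yutserutalikoh.
Nasal assimilation: no change.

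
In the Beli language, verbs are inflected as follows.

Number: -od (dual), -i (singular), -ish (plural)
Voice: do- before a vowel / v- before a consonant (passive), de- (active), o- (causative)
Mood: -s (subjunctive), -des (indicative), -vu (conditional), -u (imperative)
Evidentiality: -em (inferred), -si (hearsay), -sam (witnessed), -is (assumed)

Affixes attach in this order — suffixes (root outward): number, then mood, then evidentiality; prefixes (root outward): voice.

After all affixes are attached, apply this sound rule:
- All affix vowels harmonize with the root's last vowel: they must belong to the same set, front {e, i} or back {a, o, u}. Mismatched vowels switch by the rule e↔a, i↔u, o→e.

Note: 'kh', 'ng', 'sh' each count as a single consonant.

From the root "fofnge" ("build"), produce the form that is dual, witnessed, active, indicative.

defofngeeddessem

Attach voice active de- → defofnge.
Attach number dual -od → defofngeod.
Attach mood indicative -des → defofngeoddes.
Attach evidentiality witnessed -sam → defofngeoddessam.
Apply vowel harmony: defofngeoddessam → defofngeeddessem.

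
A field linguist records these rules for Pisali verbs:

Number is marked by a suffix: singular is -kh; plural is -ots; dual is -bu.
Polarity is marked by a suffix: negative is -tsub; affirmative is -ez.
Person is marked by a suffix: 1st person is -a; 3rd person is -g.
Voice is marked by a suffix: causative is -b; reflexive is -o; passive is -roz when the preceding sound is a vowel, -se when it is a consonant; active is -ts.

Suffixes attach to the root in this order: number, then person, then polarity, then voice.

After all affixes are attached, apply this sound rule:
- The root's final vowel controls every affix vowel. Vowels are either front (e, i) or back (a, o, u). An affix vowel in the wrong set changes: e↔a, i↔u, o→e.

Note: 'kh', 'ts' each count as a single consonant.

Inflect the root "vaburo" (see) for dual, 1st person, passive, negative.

vaburobuatsubsa

Attach number dual -bu → vaburobu.
Attach person 1st person -a → vaburobua.
Attach polarity negative -tsub → vaburobuatsub.
Attach voice passive -se (after consonant 'b') → vaburobuatsubse.
Apply vowel harmony: vaburobuatsubse → vaburobuatsubsa.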